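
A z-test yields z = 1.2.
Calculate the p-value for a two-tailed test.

For z = 1.2:
p = 2×P(Z > |1.2|) = 2×(1 - Φ(1.2)) = 0.2301

Answer: p-value ≈ 0.2301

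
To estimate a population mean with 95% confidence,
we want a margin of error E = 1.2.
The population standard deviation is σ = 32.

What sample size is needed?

Answer: n = 2732

Derivation:
z_0.025 = 1.960
n = (z×σ/E)² = (1.960×32/1.2)²
n = 2731.8044
Round up: n = 2732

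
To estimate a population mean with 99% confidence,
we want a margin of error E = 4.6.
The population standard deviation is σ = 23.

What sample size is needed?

Answer: n = 166

Derivation:
z_0.005 = 2.576
n = (z×σ/E)² = (2.576×23/4.6)²
n = 165.8944
Round up: n = 166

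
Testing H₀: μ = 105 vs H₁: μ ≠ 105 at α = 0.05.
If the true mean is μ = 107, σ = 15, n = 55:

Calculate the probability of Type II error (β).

SE = σ/√n = 15/√55 = 2.0226
Critical values: μ₀ ± z_0.025×SE = 105 ± 1.960×2.0226
Acceptance region: (101.0357, 108.9643)
Under H₁ (μ = 107): z_high = (108.9643 - 107)/2.0226 = 0.9712, z_low = (101.0357 - 107)/2.0226 = -2.9488
β = P(not reject | H₁) = Φ(0.9712) - Φ(-2.9488) ≈ 0.8327

Answer: β ≈ 0.8327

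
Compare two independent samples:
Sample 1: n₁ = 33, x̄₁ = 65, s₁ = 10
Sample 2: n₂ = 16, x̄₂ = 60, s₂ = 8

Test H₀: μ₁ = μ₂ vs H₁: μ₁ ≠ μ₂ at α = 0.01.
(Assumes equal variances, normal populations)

Answer: t = 1.7446, fail to reject H₀

Derivation:
Pooled variance: s²_p = [32×10² + 15×8²]/(47) = 88.5106
s_p = 9.4080
SE = s_p×√(1/n₁ + 1/n₂) = 9.4080×√(1/33 + 1/16) = 2.8660
t = (x̄₁ - x̄₂)/SE = (65 - 60)/2.8660 = 1.7446
df = 47, t-critical = ±2.685
Decision: fail to reject H₀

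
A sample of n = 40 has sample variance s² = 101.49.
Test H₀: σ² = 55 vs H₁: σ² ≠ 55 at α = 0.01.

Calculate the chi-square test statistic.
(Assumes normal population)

df = n - 1 = 39
χ² = (n-1)s²/σ₀² = 39×101.49/55 = 71.9656
Critical values: χ²_{0.995,39} = 19.996, χ²_{0.005,39} = 65.476
Rejection region: χ² < 19.996 or χ² > 65.476
Decision: reject H₀

Answer: χ² = 71.9656, reject H₀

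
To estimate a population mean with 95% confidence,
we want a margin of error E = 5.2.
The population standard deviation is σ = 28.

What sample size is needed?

Answer: n = 112

Derivation:
z_0.025 = 1.960
n = (z×σ/E)² = (1.960×28/5.2)²
n = 111.3837
Round up: n = 112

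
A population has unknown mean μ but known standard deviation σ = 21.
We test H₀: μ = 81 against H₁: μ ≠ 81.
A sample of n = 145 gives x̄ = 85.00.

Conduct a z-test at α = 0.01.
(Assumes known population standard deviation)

Answer: z = 2.2936, fail to reject H₀

Derivation:
Standard error: SE = σ/√n = 21/√145 = 1.7440
z-statistic: z = (x̄ - μ₀)/SE = (85.00 - 81)/1.7440 = 2.2936
Critical value: ±2.576
p-value = 0.0218
Decision: fail to reject H₀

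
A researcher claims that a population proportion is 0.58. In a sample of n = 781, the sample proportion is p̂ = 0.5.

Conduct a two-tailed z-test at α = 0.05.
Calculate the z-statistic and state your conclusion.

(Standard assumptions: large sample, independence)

H₀: p = 0.58, H₁: p ≠ 0.58
Standard error: SE = √(p₀(1-p₀)/n) = √(0.58×0.42/781) = 0.017661
z-statistic: z = (p̂ - p₀)/SE = (0.5 - 0.58)/0.017661 = -4.5298
Critical value: z_0.025 = ±1.960
p-value < 0.0001
Decision: reject H₀ at α = 0.05

Answer: z = -4.5298, reject H₀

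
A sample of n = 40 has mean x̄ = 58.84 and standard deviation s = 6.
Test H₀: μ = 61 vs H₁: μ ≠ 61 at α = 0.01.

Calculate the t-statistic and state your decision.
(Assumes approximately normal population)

Answer: t = -2.2768, fail to reject H₀

Derivation:
df = n - 1 = 39
SE = s/√n = 6/√40 = 0.9487
t = (x̄ - μ₀)/SE = (58.84 - 61)/0.9487 = -2.2768
Critical value: t_{0.005,39} = ±2.708
p-value ≈ 0.0284
Decision: fail to reject H₀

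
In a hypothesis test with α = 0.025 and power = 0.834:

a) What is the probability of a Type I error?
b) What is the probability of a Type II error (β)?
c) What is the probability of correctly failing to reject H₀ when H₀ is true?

a) Type I error probability = α = 0.025
b) Power = P(reject H₀ | H₁ true) = 1 - β = 0.834, so Type II error probability = β = 1 - Power = 0.166
c) P(fail to reject H₀ | H₀ true) = 1 - α = 0.975

Answer: a) 0.025, b) 0.166, c) 0.975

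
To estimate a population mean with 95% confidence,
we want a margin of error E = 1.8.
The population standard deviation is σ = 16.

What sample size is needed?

Answer: n = 304

Derivation:
z_0.025 = 1.960
n = (z×σ/E)² = (1.960×16/1.8)²
n = 303.5338
Round up: n = 304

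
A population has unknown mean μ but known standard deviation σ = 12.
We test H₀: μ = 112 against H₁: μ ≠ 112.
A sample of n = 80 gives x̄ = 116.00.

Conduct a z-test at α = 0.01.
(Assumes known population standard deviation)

Standard error: SE = σ/√n = 12/√80 = 1.3416
z-statistic: z = (x̄ - μ₀)/SE = (116.00 - 112)/1.3416 = 2.9815
Critical value: ±2.576
p-value = 0.0029
Decision: reject H₀

Answer: z = 2.9815, reject H₀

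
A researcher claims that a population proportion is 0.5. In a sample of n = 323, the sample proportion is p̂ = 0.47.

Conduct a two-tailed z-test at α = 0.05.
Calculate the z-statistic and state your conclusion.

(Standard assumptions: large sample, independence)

H₀: p = 0.5, H₁: p ≠ 0.5
Standard error: SE = √(p₀(1-p₀)/n) = √(0.5×0.5/323) = 0.027821
z-statistic: z = (p̂ - p₀)/SE = (0.47 - 0.5)/0.027821 = -1.0783
Critical value: z_0.025 = ±1.960
p-value = 0.2809
Decision: fail to reject H₀ at α = 0.05

Answer: z = -1.0783, fail to reject H₀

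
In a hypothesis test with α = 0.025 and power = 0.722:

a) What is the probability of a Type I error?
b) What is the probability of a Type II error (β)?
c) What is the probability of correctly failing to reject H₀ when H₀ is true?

a) Type I error probability = α = 0.025
b) Power = P(reject H₀ | H₁ true) = 1 - β = 0.722, so Type II error probability = β = 1 - Power = 0.278
c) P(fail to reject H₀ | H₀ true) = 1 - α = 0.975

Answer: a) 0.025, b) 0.278, c) 0.975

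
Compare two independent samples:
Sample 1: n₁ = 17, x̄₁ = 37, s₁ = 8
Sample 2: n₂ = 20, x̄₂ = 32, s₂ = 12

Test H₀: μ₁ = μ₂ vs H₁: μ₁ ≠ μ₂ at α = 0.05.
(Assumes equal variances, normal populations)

Pooled variance: s²_p = [16×8² + 19×12²]/(35) = 107.4286
s_p = 10.3648
SE = s_p×√(1/n₁ + 1/n₂) = 10.3648×√(1/17 + 1/20) = 3.4192
t = (x̄₁ - x̄₂)/SE = (37 - 32)/3.4192 = 1.4623
df = 35, t-critical = ±2.030
Decision: fail to reject H₀

Answer: t = 1.4623, fail to reject H₀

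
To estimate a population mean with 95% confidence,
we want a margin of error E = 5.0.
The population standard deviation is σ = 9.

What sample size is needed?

Answer: n = 13

Derivation:
z_0.025 = 1.960
n = (z×σ/E)² = (1.960×9/5.0)²
n = 12.4468
Round up: n = 13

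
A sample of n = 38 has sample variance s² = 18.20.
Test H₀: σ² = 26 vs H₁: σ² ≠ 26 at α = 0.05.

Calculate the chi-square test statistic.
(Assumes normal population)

Answer: χ² = 25.9000, fail to reject H₀

Derivation:
df = n - 1 = 37
χ² = (n-1)s²/σ₀² = 37×18.20/26 = 25.9000
Critical values: χ²_{0.975,37} = 22.106, χ²_{0.025,37} = 55.668
Rejection region: χ² < 22.106 or χ² > 55.668
Decision: fail to reject H₀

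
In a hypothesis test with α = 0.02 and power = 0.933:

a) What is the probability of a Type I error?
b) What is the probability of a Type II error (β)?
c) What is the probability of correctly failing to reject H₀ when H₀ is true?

Answer: a) 0.02, b) 0.067, c) 0.98

Derivation:
a) Type I error probability = α = 0.02
b) Power = P(reject H₀ | H₁ true) = 1 - β = 0.933, so Type II error probability = β = 1 - Power = 0.067
c) P(fail to reject H₀ | H₀ true) = 1 - α = 0.98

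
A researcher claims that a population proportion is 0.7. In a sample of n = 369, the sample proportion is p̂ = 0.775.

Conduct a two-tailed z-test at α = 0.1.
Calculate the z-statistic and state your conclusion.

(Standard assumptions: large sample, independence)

H₀: p = 0.7, H₁: p ≠ 0.7
Standard error: SE = √(p₀(1-p₀)/n) = √(0.7×0.3/369) = 0.023856
z-statistic: z = (p̂ - p₀)/SE = (0.775 - 0.7)/0.023856 = 3.1439
Critical value: z_0.05 = ±1.645
p-value = 0.0017
Decision: reject H₀ at α = 0.1

Answer: z = 3.1439, reject H₀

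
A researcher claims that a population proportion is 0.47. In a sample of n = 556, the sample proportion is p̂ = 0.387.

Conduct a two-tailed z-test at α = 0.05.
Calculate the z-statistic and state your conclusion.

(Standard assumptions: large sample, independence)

H₀: p = 0.47, H₁: p ≠ 0.47
Standard error: SE = √(p₀(1-p₀)/n) = √(0.47×0.53/556) = 0.021167
z-statistic: z = (p̂ - p₀)/SE = (0.387 - 0.47)/0.021167 = -3.9212
Critical value: z_0.025 = ±1.960
p-value = 0.0001
Decision: reject H₀ at α = 0.05

Answer: z = -3.9212, reject H₀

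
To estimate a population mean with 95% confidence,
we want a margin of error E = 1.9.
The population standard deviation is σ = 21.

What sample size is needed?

z_0.025 = 1.960
n = (z×σ/E)² = (1.960×21/1.9)²
n = 469.2924
Round up: n = 470

Answer: n = 470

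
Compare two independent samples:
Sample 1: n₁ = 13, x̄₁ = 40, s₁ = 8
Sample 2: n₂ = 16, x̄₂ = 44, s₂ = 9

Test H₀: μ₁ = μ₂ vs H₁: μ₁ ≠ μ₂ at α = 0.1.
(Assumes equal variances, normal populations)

Pooled variance: s²_p = [12×8² + 15×9²]/(27) = 73.4444
s_p = 8.5700
SE = s_p×√(1/n₁ + 1/n₂) = 8.5700×√(1/13 + 1/16) = 3.2000
t = (x̄₁ - x̄₂)/SE = (40 - 44)/3.2000 = -1.2500
df = 27, t-critical = ±1.703
Decision: fail to reject H₀

Answer: t = -1.2500, fail to reject H₀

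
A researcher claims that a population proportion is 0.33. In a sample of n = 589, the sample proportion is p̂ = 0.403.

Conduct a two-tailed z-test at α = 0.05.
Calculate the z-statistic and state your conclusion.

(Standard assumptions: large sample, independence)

H₀: p = 0.33, H₁: p ≠ 0.33
Standard error: SE = √(p₀(1-p₀)/n) = √(0.33×0.67/589) = 0.019375
z-statistic: z = (p̂ - p₀)/SE = (0.403 - 0.33)/0.019375 = 3.7677
Critical value: z_0.025 = ±1.960
p-value = 0.0002
Decision: reject H₀ at α = 0.05

Answer: z = 3.7677, reject H₀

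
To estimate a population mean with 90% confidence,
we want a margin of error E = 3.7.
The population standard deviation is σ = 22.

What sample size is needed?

z_0.05 = 1.645
n = (z×σ/E)² = (1.645×22/3.7)²
n = 95.6695
Round up: n = 96

Answer: n = 96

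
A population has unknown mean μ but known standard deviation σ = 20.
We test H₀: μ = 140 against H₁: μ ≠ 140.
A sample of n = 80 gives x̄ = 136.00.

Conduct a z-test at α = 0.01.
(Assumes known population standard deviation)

Answer: z = -1.7888, fail to reject H₀

Derivation:
Standard error: SE = σ/√n = 20/√80 = 2.2361
z-statistic: z = (x̄ - μ₀)/SE = (136.00 - 140)/2.2361 = -1.7888
Critical value: ±2.576
p-value = 0.0736
Decision: fail to reject H₀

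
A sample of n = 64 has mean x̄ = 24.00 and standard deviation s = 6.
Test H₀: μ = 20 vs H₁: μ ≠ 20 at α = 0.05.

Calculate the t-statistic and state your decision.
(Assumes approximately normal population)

df = n - 1 = 63
SE = s/√n = 6/√64 = 0.7500
t = (x̄ - μ₀)/SE = (24.00 - 20)/0.7500 = 5.3333
Critical value: t_{0.025,63} = ±1.998
p-value < 0.0001
Decision: reject H₀

Answer: t = 5.3333, reject H₀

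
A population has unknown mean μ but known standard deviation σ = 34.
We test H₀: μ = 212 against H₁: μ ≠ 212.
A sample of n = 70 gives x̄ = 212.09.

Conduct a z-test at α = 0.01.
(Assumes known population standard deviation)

Answer: z = 0.0221, fail to reject H₀

Derivation:
Standard error: SE = σ/√n = 34/√70 = 4.0638
z-statistic: z = (x̄ - μ₀)/SE = (212.09 - 212)/4.0638 = 0.0221
Critical value: ±2.576
p-value = 0.9824
Decision: fail to reject H₀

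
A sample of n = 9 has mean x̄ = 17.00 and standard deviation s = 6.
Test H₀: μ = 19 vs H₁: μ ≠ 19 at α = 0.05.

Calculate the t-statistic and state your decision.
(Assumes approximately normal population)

df = n - 1 = 8
SE = s/√n = 6/√9 = 2.0000
t = (x̄ - μ₀)/SE = (17.00 - 19)/2.0000 = -1.0000
Critical value: t_{0.025,8} = ±2.306
p-value ≈ 0.3466
Decision: fail to reject H₀

Answer: t = -1.0000, fail to reject H₀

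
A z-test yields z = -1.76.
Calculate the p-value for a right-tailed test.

Answer: p-value ≈ 0.9608

Derivation:
For z = -1.76:
p = P(Z > -1.76) = 1 - Φ(-1.76) = 0.9608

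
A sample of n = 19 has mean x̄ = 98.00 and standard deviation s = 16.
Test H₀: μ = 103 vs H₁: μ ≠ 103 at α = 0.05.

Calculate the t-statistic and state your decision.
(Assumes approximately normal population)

Answer: t = -1.3621, fail to reject H₀

Derivation:
df = n - 1 = 18
SE = s/√n = 16/√19 = 3.6707
t = (x̄ - μ₀)/SE = (98.00 - 103)/3.6707 = -1.3621
Critical value: t_{0.025,18} = ±2.101
p-value ≈ 0.1900
Decision: fail to reject H₀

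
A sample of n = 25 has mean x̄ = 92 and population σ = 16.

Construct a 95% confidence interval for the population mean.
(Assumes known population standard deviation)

Confidence level: 95%, α = 0.05
z_0.025 = 1.960
SE = σ/√n = 16/√25 = 3.2000
Margin of error = 1.960 × 3.2000 = 6.2720
CI: x̄ ± margin = 92 ± 6.2720
CI: (85.7280, 98.2720)

Answer: (85.7280, 98.2720)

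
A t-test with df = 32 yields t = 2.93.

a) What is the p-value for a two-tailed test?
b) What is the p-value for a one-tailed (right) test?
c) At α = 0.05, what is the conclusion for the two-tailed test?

Answer: a) 0.0062, b) 0.0031, c) reject H₀

Derivation:
Using t-distribution with df = 32:
a) Two-tailed: p = 2×P(T > 2.93) = 0.0062
b) One-tailed: p = P(T > 2.93) = 0.0031
c) 0.0062 < 0.05, reject H₀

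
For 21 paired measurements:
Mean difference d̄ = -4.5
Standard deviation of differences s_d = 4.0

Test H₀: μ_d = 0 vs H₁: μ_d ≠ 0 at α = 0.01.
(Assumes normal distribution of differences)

df = n - 1 = 20
SE = s_d/√n = 4.0/√21 = 0.8729
t = d̄/SE = -4.5/0.8729 = -5.1552
Critical value: t_{0.005,20} = ±2.845
p-value < 0.0001
Decision: reject H₀

Answer: t = -5.1552, reject H₀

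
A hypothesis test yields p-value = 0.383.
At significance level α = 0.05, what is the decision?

Compare p-value to α:
0.383 ≥ 0.05
Decision: fail to reject H₀

Answer: fail to reject H₀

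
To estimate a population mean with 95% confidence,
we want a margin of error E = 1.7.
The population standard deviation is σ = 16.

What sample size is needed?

Answer: n = 341

Derivation:
z_0.025 = 1.960
n = (z×σ/E)² = (1.960×16/1.7)²
n = 340.2940
Round up: n = 341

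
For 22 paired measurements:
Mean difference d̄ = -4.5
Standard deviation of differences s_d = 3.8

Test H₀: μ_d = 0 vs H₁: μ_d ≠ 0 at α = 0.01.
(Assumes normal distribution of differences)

df = n - 1 = 21
SE = s_d/√n = 3.8/√22 = 0.8102
t = d̄/SE = -4.5/0.8102 = -5.5542
Critical value: t_{0.005,21} = ±2.831
p-value < 0.0001
Decision: reject H₀

Answer: t = -5.5542, reject H₀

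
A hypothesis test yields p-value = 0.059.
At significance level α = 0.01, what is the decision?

Compare p-value to α:
0.059 ≥ 0.01
Decision: fail to reject H₀

Answer: fail to reject H₀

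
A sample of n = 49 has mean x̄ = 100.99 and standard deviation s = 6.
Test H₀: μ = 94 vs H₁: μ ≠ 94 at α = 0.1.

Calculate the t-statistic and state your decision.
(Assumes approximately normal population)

Answer: t = 8.1554, reject H₀

Derivation:
df = n - 1 = 48
SE = s/√n = 6/√49 = 0.8571
t = (x̄ - μ₀)/SE = (100.99 - 94)/0.8571 = 8.1554
Critical value: t_{0.05,48} = ±1.677
p-value < 0.0001
Decision: reject H₀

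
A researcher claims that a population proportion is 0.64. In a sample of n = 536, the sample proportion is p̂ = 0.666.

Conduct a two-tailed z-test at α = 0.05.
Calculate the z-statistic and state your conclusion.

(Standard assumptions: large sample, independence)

Answer: z = 1.2540, fail to reject H₀

Derivation:
H₀: p = 0.64, H₁: p ≠ 0.64
Standard error: SE = √(p₀(1-p₀)/n) = √(0.64×0.36/536) = 0.020733
z-statistic: z = (p̂ - p₀)/SE = (0.666 - 0.64)/0.020733 = 1.2540
Critical value: z_0.025 = ±1.960
p-value = 0.2098
Decision: fail to reject H₀ at α = 0.05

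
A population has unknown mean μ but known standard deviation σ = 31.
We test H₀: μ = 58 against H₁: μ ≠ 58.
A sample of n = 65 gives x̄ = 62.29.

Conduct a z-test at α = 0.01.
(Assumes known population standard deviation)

Answer: z = 1.1157, fail to reject H₀

Derivation:
Standard error: SE = σ/√n = 31/√65 = 3.8451
z-statistic: z = (x̄ - μ₀)/SE = (62.29 - 58)/3.8451 = 1.1157
Critical value: ±2.576
p-value = 0.2646
Decision: fail to reject H₀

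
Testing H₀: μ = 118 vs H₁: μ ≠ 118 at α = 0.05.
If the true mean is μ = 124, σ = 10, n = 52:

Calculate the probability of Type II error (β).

Answer: β ≈ 0.0090

Derivation:
SE = σ/√n = 10/√52 = 1.3868
Critical values: μ₀ ± z_0.025×SE = 118 ± 1.960×1.3868
Acceptance region: (115.2819, 120.7181)
Under H₁ (μ = 124): z_high = (120.7181 - 124)/1.3868 = -2.3665, z_low = (115.2819 - 124)/1.3868 = -6.2865
β = P(not reject | H₁) = Φ(-2.3665) - Φ(-6.2865) ≈ 0.0090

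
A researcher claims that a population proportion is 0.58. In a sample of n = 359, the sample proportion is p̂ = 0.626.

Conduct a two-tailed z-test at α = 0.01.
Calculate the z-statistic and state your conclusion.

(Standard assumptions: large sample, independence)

H₀: p = 0.58, H₁: p ≠ 0.58
Standard error: SE = √(p₀(1-p₀)/n) = √(0.58×0.42/359) = 0.026049
z-statistic: z = (p̂ - p₀)/SE = (0.626 - 0.58)/0.026049 = 1.7659
Critical value: z_0.005 = ±2.576
p-value = 0.0774
Decision: fail to reject H₀ at α = 0.01

Answer: z = 1.7659, fail to reject H₀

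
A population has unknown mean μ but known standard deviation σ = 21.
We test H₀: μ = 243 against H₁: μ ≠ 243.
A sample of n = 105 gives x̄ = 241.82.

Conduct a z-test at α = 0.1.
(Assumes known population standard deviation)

Standard error: SE = σ/√n = 21/√105 = 2.0494
z-statistic: z = (x̄ - μ₀)/SE = (241.82 - 243)/2.0494 = -0.5758
Critical value: ±1.645
p-value = 0.5648
Decision: fail to reject H₀

Answer: z = -0.5758, fail to reject H₀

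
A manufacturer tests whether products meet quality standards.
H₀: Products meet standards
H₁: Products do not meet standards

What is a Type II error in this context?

Answer: Accepting products as meeting standards when they don't

Derivation:
Type I error: rejecting H₀ when it is actually true (false positive).
Type II error: failing to reject H₀ when H₁ is actually true (false negative).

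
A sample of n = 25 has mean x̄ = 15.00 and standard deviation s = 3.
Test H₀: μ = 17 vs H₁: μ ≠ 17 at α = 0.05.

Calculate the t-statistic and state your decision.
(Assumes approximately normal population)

Answer: t = -3.3333, reject H₀

Derivation:
df = n - 1 = 24
SE = s/√n = 3/√25 = 0.6000
t = (x̄ - μ₀)/SE = (15.00 - 17)/0.6000 = -3.3333
Critical value: t_{0.025,24} = ±2.064
p-value ≈ 0.0028
Decision: reject H₀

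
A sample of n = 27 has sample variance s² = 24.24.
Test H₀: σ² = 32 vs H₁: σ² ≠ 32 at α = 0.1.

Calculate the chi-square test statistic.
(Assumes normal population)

Answer: χ² = 19.6950, fail to reject H₀

Derivation:
df = n - 1 = 26
χ² = (n-1)s²/σ₀² = 26×24.24/32 = 19.6950
Critical values: χ²_{0.95,26} = 15.379, χ²_{0.05,26} = 38.885
Rejection region: χ² < 15.379 or χ² > 38.885
Decision: fail to reject H₀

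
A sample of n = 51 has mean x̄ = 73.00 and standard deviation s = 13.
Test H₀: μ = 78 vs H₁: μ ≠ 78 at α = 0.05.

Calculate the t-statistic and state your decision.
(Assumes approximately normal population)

df = n - 1 = 50
SE = s/√n = 13/√51 = 1.8204
t = (x̄ - μ₀)/SE = (73.00 - 78)/1.8204 = -2.7466
Critical value: t_{0.025,50} = ±2.009
p-value ≈ 0.0083
Decision: reject H₀

Answer: t = -2.7466, reject H₀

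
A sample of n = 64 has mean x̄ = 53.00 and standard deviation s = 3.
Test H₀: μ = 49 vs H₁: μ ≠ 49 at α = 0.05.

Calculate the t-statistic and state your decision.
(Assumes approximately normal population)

df = n - 1 = 63
SE = s/√n = 3/√64 = 0.3750
t = (x̄ - μ₀)/SE = (53.00 - 49)/0.3750 = 10.6667
Critical value: t_{0.025,63} = ±1.998
p-value < 0.0001
Decision: reject H₀

Answer: t = 10.6667, reject H₀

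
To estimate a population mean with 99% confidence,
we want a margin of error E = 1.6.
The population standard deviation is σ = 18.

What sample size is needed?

Answer: n = 840

Derivation:
z_0.005 = 2.576
n = (z×σ/E)² = (2.576×18/1.6)²
n = 839.8404
Round up: n = 840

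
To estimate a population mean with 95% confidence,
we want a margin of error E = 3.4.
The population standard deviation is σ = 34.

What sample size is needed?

z_0.025 = 1.960
n = (z×σ/E)² = (1.960×34/3.4)²
n = 384.1600
Round up: n = 385

Answer: n = 385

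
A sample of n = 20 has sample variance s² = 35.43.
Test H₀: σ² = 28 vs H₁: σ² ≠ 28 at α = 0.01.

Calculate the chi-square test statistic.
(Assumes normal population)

df = n - 1 = 19
χ² = (n-1)s²/σ₀² = 19×35.43/28 = 24.0418
Critical values: χ²_{0.995,19} = 6.844, χ²_{0.005,19} = 38.582
Rejection region: χ² < 6.844 or χ² > 38.582
Decision: fail to reject H₀

Answer: χ² = 24.0418, fail to reject H₀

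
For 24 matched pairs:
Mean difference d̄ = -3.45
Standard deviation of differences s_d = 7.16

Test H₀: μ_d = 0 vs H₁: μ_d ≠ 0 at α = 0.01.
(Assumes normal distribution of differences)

Answer: t = -2.3606, fail to reject H₀

Derivation:
df = n - 1 = 23
SE = s_d/√n = 7.16/√24 = 1.4615
t = d̄/SE = -3.45/1.4615 = -2.3606
Critical value: t_{0.005,23} = ±2.807
p-value ≈ 0.0271
Decision: fail to reject H₀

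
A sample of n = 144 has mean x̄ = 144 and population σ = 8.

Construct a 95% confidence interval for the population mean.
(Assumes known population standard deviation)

Confidence level: 95%, α = 0.05
z_0.025 = 1.960
SE = σ/√n = 8/√144 = 0.6667
Margin of error = 1.960 × 0.6667 = 1.3067
CI: x̄ ± margin = 144 ± 1.3067
CI: (142.6933, 145.3067)

Answer: (142.6933, 145.3067)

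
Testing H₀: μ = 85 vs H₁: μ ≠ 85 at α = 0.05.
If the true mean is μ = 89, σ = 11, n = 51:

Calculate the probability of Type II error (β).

SE = σ/√n = 11/√51 = 1.5403
Critical values: μ₀ ± z_0.025×SE = 85 ± 1.960×1.5403
Acceptance region: (81.9810, 88.0190)
Under H₁ (μ = 89): z_high = (88.0190 - 89)/1.5403 = -0.6369, z_low = (81.9810 - 89)/1.5403 = -4.5569
β = P(not reject | H₁) = Φ(-0.6369) - Φ(-4.5569) ≈ 0.2621

Answer: β ≈ 0.2621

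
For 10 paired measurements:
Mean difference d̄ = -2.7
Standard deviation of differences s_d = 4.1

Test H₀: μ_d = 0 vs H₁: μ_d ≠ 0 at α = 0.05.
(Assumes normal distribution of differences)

Answer: t = -2.0825, fail to reject H₀

Derivation:
df = n - 1 = 9
SE = s_d/√n = 4.1/√10 = 1.2965
t = d̄/SE = -2.7/1.2965 = -2.0825
Critical value: t_{0.025,9} = ±2.262
p-value ≈ 0.0670
Decision: fail to reject H₀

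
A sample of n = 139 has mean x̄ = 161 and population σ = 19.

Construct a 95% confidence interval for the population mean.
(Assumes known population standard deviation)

Answer: (157.8413, 164.1587)

Derivation:
Confidence level: 95%, α = 0.05
z_0.025 = 1.960
SE = σ/√n = 19/√139 = 1.6116
Margin of error = 1.960 × 1.6116 = 3.1587
CI: x̄ ± margin = 161 ± 3.1587
CI: (157.8413, 164.1587)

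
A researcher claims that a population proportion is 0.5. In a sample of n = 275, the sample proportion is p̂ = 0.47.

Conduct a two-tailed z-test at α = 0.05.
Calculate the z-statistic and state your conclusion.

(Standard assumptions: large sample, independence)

Answer: z = -0.9950, fail to reject H₀

Derivation:
H₀: p = 0.5, H₁: p ≠ 0.5
Standard error: SE = √(p₀(1-p₀)/n) = √(0.5×0.5/275) = 0.030151
z-statistic: z = (p̂ - p₀)/SE = (0.47 - 0.5)/0.030151 = -0.9950
Critical value: z_0.025 = ±1.960
p-value = 0.3197
Decision: fail to reject H₀ at α = 0.05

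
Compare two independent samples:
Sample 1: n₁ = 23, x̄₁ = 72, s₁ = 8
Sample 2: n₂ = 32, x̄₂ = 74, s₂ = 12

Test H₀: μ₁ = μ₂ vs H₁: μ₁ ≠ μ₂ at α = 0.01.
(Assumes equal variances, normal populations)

Answer: t = -0.6951, fail to reject H₀

Derivation:
Pooled variance: s²_p = [22×8² + 31×12²]/(53) = 110.7925
s_p = 10.5258
SE = s_p×√(1/n₁ + 1/n₂) = 10.5258×√(1/23 + 1/32) = 2.8774
t = (x̄₁ - x̄₂)/SE = (72 - 74)/2.8774 = -0.6951
df = 53, t-critical = ±2.672
Decision: fail to reject H₀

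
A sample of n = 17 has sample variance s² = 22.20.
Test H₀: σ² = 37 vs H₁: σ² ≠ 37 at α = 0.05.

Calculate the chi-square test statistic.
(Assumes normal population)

Answer: χ² = 9.6000, fail to reject H₀

Derivation:
df = n - 1 = 16
χ² = (n-1)s²/σ₀² = 16×22.20/37 = 9.6000
Critical values: χ²_{0.975,16} = 6.908, χ²_{0.025,16} = 28.845
Rejection region: χ² < 6.908 or χ² > 28.845
Decision: fail to reject H₀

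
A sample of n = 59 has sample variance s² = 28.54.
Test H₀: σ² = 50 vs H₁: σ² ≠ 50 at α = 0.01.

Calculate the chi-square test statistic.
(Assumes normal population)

Answer: χ² = 33.1064, reject H₀

Derivation:
df = n - 1 = 58
χ² = (n-1)s²/σ₀² = 58×28.54/50 = 33.1064
Critical values: χ²_{0.995,58} = 34.008, χ²_{0.005,58} = 89.477
Rejection region: χ² < 34.008 or χ² > 89.477
Decision: reject H₀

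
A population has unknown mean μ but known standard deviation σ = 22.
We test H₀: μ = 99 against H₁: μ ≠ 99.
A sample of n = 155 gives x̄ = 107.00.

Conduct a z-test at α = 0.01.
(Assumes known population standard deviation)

Answer: z = 4.5272, reject H₀

Derivation:
Standard error: SE = σ/√n = 22/√155 = 1.7671
z-statistic: z = (x̄ - μ₀)/SE = (107.00 - 99)/1.7671 = 4.5272
Critical value: ±2.576
p-value < 0.0001
Decision: reject H₀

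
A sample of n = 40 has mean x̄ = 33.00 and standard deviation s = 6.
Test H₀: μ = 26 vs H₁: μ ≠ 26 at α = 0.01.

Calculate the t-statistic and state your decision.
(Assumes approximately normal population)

df = n - 1 = 39
SE = s/√n = 6/√40 = 0.9487
t = (x̄ - μ₀)/SE = (33.00 - 26)/0.9487 = 7.3785
Critical value: t_{0.005,39} = ±2.708
p-value < 0.0001
Decision: reject H₀

Answer: t = 7.3785, reject H₀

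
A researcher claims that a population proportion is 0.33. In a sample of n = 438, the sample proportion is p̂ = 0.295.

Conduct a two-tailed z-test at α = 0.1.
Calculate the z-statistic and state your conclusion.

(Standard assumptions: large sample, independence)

Answer: z = -1.5578, fail to reject H₀

Derivation:
H₀: p = 0.33, H₁: p ≠ 0.33
Standard error: SE = √(p₀(1-p₀)/n) = √(0.33×0.67/438) = 0.022468
z-statistic: z = (p̂ - p₀)/SE = (0.295 - 0.33)/0.022468 = -1.5578
Critical value: z_0.05 = ±1.645
p-value = 0.1193
Decision: fail to reject H₀ at α = 0.1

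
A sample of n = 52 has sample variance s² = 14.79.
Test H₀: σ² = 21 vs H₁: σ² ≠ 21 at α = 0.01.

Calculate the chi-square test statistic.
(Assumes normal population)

df = n - 1 = 51
χ² = (n-1)s²/σ₀² = 51×14.79/21 = 35.9186
Critical values: χ²_{0.995,51} = 28.735, χ²_{0.005,51} = 80.747
Rejection region: χ² < 28.735 or χ² > 80.747
Decision: fail to reject H₀

Answer: χ² = 35.9186, fail to reject H₀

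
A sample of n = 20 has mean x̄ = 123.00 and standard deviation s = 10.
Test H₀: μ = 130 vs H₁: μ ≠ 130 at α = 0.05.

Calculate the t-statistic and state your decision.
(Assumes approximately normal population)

Answer: t = -3.1305, reject H₀

Derivation:
df = n - 1 = 19
SE = s/√n = 10/√20 = 2.2361
t = (x̄ - μ₀)/SE = (123.00 - 130)/2.2361 = -3.1305
Critical value: t_{0.025,19} = ±2.093
p-value ≈ 0.0055
Decision: reject H₀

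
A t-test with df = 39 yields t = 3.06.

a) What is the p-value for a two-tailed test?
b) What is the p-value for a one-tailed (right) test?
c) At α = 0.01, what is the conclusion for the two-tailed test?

Answer: a) 0.0040, b) 0.0020, c) reject H₀

Derivation:
Using t-distribution with df = 39:
a) Two-tailed: p = 2×P(T > 3.06) = 0.0040
b) One-tailed: p = P(T > 3.06) = 0.0020
c) 0.0040 < 0.01, reject H₀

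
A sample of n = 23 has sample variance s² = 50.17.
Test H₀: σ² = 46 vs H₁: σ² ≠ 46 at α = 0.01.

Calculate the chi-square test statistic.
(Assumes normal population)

Answer: χ² = 23.9943, fail to reject H₀

Derivation:
df = n - 1 = 22
χ² = (n-1)s²/σ₀² = 22×50.17/46 = 23.9943
Critical values: χ²_{0.995,22} = 8.643, χ²_{0.005,22} = 42.796
Rejection region: χ² < 8.643 or χ² > 42.796
Decision: fail to reject H₀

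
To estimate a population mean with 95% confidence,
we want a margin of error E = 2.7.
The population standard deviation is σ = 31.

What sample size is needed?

z_0.025 = 1.960
n = (z×σ/E)² = (1.960×31/2.7)²
n = 506.4167
Round up: n = 507

Answer: n = 507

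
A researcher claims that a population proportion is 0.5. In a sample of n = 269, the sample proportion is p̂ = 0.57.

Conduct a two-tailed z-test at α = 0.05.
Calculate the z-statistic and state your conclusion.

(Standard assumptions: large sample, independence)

Answer: z = 2.2961, reject H₀

Derivation:
H₀: p = 0.5, H₁: p ≠ 0.5
Standard error: SE = √(p₀(1-p₀)/n) = √(0.5×0.5/269) = 0.030486
z-statistic: z = (p̂ - p₀)/SE = (0.57 - 0.5)/0.030486 = 2.2961
Critical value: z_0.025 = ±1.960
p-value = 0.0217
Decision: reject H₀ at α = 0.05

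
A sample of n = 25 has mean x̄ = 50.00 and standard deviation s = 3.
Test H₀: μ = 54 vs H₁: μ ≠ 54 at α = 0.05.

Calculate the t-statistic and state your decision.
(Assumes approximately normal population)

df = n - 1 = 24
SE = s/√n = 3/√25 = 0.6000
t = (x̄ - μ₀)/SE = (50.00 - 54)/0.6000 = -6.6667
Critical value: t_{0.025,24} = ±2.064
p-value < 0.0001
Decision: reject H₀

Answer: t = -6.6667, reject H₀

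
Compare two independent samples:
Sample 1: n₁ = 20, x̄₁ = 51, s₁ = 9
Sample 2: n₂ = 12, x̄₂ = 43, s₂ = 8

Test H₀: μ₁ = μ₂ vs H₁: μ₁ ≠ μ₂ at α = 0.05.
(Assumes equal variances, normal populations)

Answer: t = 2.5337, reject H₀

Derivation:
Pooled variance: s²_p = [19×9² + 11×8²]/(30) = 74.7667
s_p = 8.6468
SE = s_p×√(1/n₁ + 1/n₂) = 8.6468×√(1/20 + 1/12) = 3.1574
t = (x̄₁ - x̄₂)/SE = (51 - 43)/3.1574 = 2.5337
df = 30, t-critical = ±2.042
Decision: reject H₀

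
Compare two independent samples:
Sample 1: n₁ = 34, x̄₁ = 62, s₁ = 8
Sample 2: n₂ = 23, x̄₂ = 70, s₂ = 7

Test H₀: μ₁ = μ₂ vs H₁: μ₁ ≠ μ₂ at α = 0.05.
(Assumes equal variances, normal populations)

Answer: t = -3.8909, reject H₀

Derivation:
Pooled variance: s²_p = [33×8² + 22×7²]/(55) = 58.0000
s_p = 7.6158
SE = s_p×√(1/n₁ + 1/n₂) = 7.6158×√(1/34 + 1/23) = 2.0561
t = (x̄₁ - x̄₂)/SE = (62 - 70)/2.0561 = -3.8909
df = 55, t-critical = ±2.004
Decision: reject H₀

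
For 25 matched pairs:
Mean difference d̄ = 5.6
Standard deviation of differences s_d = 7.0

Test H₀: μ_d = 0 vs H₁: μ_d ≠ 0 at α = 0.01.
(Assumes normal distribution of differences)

df = n - 1 = 24
SE = s_d/√n = 7.0/√25 = 1.4000
t = d̄/SE = 5.6/1.4000 = 4.0000
Critical value: t_{0.005,24} = ±2.797
p-value ≈ 0.0005
Decision: reject H₀

Answer: t = 4.0000, reject H₀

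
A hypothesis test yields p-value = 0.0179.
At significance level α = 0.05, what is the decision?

Answer: reject H₀

Derivation:
Compare p-value to α:
0.0179 < 0.05
Decision: reject H₀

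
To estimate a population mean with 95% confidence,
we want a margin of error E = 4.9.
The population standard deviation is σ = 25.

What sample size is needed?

Answer: n = 100

Derivation:
z_0.025 = 1.960
n = (z×σ/E)² = (1.960×25/4.9)²
n = 100.0000
Already a whole number: n = 100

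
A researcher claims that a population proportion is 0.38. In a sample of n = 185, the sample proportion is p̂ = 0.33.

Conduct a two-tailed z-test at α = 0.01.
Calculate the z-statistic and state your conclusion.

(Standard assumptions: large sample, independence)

Answer: z = -1.4011, fail to reject H₀

Derivation:
H₀: p = 0.38, H₁: p ≠ 0.38
Standard error: SE = √(p₀(1-p₀)/n) = √(0.38×0.62/185) = 0.035686
z-statistic: z = (p̂ - p₀)/SE = (0.33 - 0.38)/0.035686 = -1.4011
Critical value: z_0.005 = ±2.576
p-value = 0.1612
Decision: fail to reject H₀ at α = 0.01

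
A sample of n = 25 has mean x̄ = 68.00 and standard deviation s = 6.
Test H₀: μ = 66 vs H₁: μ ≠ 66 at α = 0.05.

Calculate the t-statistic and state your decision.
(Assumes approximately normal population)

df = n - 1 = 24
SE = s/√n = 6/√25 = 1.2000
t = (x̄ - μ₀)/SE = (68.00 - 66)/1.2000 = 1.6667
Critical value: t_{0.025,24} = ±2.064
p-value ≈ 0.1086
Decision: fail to reject H₀

Answer: t = 1.6667, fail to reject H₀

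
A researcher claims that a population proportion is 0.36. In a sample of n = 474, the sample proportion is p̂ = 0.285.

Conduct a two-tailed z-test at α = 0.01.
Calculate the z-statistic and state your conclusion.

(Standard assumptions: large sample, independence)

Answer: z = -3.4018, reject H₀

Derivation:
H₀: p = 0.36, H₁: p ≠ 0.36
Standard error: SE = √(p₀(1-p₀)/n) = √(0.36×0.64/474) = 0.022047
z-statistic: z = (p̂ - p₀)/SE = (0.285 - 0.36)/0.022047 = -3.4018
Critical value: z_0.005 = ±2.576
p-value = 0.0007
Decision: reject H₀ at α = 0.01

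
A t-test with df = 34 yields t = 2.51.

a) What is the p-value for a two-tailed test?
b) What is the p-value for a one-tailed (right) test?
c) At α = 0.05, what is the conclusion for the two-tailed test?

Answer: a) 0.0170, b) 0.0085, c) reject H₀

Derivation:
Using t-distribution with df = 34:
a) Two-tailed: p = 2×P(T > 2.51) = 0.0170
b) One-tailed: p = P(T > 2.51) = 0.0085
c) 0.0170 < 0.05, reject H₀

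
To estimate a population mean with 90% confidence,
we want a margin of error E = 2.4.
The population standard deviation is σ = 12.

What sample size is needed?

z_0.05 = 1.645
n = (z×σ/E)² = (1.645×12/2.4)²
n = 67.6506
Round up: n = 68

Answer: n = 68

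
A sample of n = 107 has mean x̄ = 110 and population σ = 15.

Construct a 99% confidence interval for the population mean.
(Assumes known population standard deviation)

Confidence level: 99%, α = 0.01
z_0.005 = 2.576
SE = σ/√n = 15/√107 = 1.4501
Margin of error = 2.576 × 1.4501 = 3.7355
CI: x̄ ± margin = 110 ± 3.7355
CI: (106.2645, 113.7355)

Answer: (106.2645, 113.7355)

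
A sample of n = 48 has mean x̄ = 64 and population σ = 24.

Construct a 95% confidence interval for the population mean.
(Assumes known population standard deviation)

Confidence level: 95%, α = 0.05
z_0.025 = 1.960
SE = σ/√n = 24/√48 = 3.4641
Margin of error = 1.960 × 3.4641 = 6.7896
CI: x̄ ± margin = 64 ± 6.7896
CI: (57.2104, 70.7896)

Answer: (57.2104, 70.7896)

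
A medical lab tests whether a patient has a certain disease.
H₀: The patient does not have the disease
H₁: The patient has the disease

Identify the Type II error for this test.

Answer: Failing to diagnose a patient who actually has the disease (false negative)

Derivation:
A Type I error (probability α) occurs when we reject a true H₀.
A Type II error (probability β) occurs when we fail to reject a false H₀.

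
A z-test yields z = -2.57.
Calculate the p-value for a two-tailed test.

Answer: p-value ≈ 0.0102

Derivation:
For z = -2.57:
p = 2×P(Z > |-2.57|) = 2×(1 - Φ(2.57)) = 0.0102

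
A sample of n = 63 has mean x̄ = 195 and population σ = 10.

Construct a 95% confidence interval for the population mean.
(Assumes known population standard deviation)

Answer: (192.5306, 197.4694)

Derivation:
Confidence level: 95%, α = 0.05
z_0.025 = 1.960
SE = σ/√n = 10/√63 = 1.2599
Margin of error = 1.960 × 1.2599 = 2.4694
CI: x̄ ± margin = 195 ± 2.4694
CI: (192.5306, 197.4694)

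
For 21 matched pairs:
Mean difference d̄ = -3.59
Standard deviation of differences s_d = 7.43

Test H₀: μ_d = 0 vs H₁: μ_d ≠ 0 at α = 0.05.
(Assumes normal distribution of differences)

Answer: t = -2.2141, reject H₀

Derivation:
df = n - 1 = 20
SE = s_d/√n = 7.43/√21 = 1.6214
t = d̄/SE = -3.59/1.6214 = -2.2141
Critical value: t_{0.025,20} = ±2.086
p-value ≈ 0.0386
Decision: reject H₀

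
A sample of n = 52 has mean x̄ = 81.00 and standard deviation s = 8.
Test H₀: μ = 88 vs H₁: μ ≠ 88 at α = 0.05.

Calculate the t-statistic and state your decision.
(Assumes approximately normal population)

df = n - 1 = 51
SE = s/√n = 8/√52 = 1.1094
t = (x̄ - μ₀)/SE = (81.00 - 88)/1.1094 = -6.3097
Critical value: t_{0.025,51} = ±2.008
p-value < 0.0001
Decision: reject H₀

Answer: t = -6.3097, reject H₀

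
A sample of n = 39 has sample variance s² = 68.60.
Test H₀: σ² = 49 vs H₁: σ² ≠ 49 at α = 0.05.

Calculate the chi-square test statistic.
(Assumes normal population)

df = n - 1 = 38
χ² = (n-1)s²/σ₀² = 38×68.60/49 = 53.2000
Critical values: χ²_{0.975,38} = 22.878, χ²_{0.025,38} = 56.896
Rejection region: χ² < 22.878 or χ² > 56.896
Decision: fail to reject H₀

Answer: χ² = 53.2000, fail to reject H₀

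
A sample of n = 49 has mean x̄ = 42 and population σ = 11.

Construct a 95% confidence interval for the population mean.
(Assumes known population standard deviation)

Answer: (38.9201, 45.0799)

Derivation:
Confidence level: 95%, α = 0.05
z_0.025 = 1.960
SE = σ/√n = 11/√49 = 1.5714
Margin of error = 1.960 × 1.5714 = 3.0799
CI: x̄ ± margin = 42 ± 3.0799
CI: (38.9201, 45.0799)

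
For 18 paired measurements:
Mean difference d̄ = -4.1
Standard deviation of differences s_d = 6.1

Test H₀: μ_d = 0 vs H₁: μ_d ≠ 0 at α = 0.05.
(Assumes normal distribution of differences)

Answer: t = -2.8516, reject H₀

Derivation:
df = n - 1 = 17
SE = s_d/√n = 6.1/√18 = 1.4378
t = d̄/SE = -4.1/1.4378 = -2.8516
Critical value: t_{0.025,17} = ±2.110
p-value ≈ 0.0110
Decision: reject H₀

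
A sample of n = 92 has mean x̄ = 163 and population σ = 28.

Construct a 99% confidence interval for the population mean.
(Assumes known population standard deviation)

Confidence level: 99%, α = 0.01
z_0.005 = 2.576
SE = σ/√n = 28/√92 = 2.9192
Margin of error = 2.576 × 2.9192 = 7.5199
CI: x̄ ± margin = 163 ± 7.5199
CI: (155.4801, 170.5199)

Answer: (155.4801, 170.5199)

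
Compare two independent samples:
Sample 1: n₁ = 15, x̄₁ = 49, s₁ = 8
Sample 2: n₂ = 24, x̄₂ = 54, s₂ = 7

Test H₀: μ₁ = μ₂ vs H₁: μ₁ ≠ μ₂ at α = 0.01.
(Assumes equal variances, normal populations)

Pooled variance: s²_p = [14×8² + 23×7²]/(37) = 54.6757
s_p = 7.3943
SE = s_p×√(1/n₁ + 1/n₂) = 7.3943×√(1/15 + 1/24) = 2.4338
t = (x̄₁ - x̄₂)/SE = (49 - 54)/2.4338 = -2.0544
df = 37, t-critical = ±2.715
Decision: fail to reject H₀

Answer: t = -2.0544, fail to reject H₀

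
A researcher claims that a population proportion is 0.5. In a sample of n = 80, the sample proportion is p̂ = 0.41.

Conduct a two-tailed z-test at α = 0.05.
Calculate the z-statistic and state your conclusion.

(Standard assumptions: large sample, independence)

Answer: z = -1.6100, fail to reject H₀

Derivation:
H₀: p = 0.5, H₁: p ≠ 0.5
Standard error: SE = √(p₀(1-p₀)/n) = √(0.5×0.5/80) = 0.055902
z-statistic: z = (p̂ - p₀)/SE = (0.41 - 0.5)/0.055902 = -1.6100
Critical value: z_0.025 = ±1.960
p-value = 0.1074
Decision: fail to reject H₀ at α = 0.05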